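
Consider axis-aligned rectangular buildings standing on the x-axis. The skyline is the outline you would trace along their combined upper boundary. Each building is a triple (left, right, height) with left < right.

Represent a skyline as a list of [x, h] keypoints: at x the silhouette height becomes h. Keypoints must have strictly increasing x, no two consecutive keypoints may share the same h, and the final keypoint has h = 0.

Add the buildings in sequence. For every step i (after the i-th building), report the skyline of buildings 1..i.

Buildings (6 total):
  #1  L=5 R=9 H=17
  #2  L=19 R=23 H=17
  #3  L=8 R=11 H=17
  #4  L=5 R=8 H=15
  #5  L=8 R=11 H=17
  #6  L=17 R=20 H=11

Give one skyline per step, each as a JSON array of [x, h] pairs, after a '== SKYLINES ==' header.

== SKYLINES ==
[[5,17],[9,0]]
[[5,17],[9,0],[19,17],[23,0]]
[[5,17],[11,0],[19,17],[23,0]]
[[5,17],[11,0],[19,17],[23,0]]
[[5,17],[11,0],[19,17],[23,0]]
[[5,17],[11,0],[17,11],[19,17],[23,0]]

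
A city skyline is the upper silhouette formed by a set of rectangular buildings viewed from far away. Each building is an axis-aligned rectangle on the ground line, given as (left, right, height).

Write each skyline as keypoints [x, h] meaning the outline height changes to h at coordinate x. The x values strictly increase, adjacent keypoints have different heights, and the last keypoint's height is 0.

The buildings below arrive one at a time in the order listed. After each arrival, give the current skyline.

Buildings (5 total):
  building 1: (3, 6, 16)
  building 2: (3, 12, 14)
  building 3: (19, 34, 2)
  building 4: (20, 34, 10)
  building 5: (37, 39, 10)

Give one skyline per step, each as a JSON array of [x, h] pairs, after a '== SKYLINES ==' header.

== SKYLINES ==
[[3,16],[6,0]]
[[3,16],[6,14],[12,0]]
[[3,16],[6,14],[12,0],[19,2],[34,0]]
[[3,16],[6,14],[12,0],[19,2],[20,10],[34,0]]
[[3,16],[6,14],[12,0],[19,2],[20,10],[34,0],[37,10],[39,0]]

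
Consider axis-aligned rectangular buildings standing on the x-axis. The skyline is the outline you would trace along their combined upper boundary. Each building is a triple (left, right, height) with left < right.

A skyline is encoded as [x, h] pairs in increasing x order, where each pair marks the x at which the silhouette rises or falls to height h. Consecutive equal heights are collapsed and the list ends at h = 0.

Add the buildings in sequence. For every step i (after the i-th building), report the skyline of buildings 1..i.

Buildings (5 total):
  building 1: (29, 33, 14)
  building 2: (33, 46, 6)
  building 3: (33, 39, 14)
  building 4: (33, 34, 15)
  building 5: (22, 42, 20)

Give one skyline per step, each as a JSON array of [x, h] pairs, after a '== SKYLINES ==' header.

== SKYLINES ==
[[29,14],[33,0]]
[[29,14],[33,6],[46,0]]
[[29,14],[39,6],[46,0]]
[[29,14],[33,15],[34,14],[39,6],[46,0]]
[[22,20],[42,6],[46,0]]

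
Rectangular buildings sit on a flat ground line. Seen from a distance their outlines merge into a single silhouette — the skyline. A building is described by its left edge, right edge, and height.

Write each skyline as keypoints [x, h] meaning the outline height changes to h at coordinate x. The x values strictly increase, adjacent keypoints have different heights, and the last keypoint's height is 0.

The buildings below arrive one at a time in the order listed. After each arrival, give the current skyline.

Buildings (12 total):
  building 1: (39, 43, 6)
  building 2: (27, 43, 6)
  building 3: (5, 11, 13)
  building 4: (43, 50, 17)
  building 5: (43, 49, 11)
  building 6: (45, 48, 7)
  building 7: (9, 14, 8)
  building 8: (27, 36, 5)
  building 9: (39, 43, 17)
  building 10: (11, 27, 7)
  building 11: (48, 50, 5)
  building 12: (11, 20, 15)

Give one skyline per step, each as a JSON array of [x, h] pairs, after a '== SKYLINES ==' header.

== SKYLINES ==
[[39,6],[43,0]]
[[27,6],[43,0]]
[[5,13],[11,0],[27,6],[43,0]]
[[5,13],[11,0],[27,6],[43,17],[50,0]]
[[5,13],[11,0],[27,6],[43,17],[50,0]]
[[5,13],[11,0],[27,6],[43,17],[50,0]]
[[5,13],[11,8],[14,0],[27,6],[43,17],[50,0]]
[[5,13],[11,8],[14,0],[27,6],[43,17],[50,0]]
[[5,13],[11,8],[14,0],[27,6],[39,17],[50,0]]
[[5,13],[11,8],[14,7],[27,6],[39,17],[50,0]]
[[5,13],[11,8],[14,7],[27,6],[39,17],[50,0]]
[[5,13],[11,15],[20,7],[27,6],[39,17],[50,0]]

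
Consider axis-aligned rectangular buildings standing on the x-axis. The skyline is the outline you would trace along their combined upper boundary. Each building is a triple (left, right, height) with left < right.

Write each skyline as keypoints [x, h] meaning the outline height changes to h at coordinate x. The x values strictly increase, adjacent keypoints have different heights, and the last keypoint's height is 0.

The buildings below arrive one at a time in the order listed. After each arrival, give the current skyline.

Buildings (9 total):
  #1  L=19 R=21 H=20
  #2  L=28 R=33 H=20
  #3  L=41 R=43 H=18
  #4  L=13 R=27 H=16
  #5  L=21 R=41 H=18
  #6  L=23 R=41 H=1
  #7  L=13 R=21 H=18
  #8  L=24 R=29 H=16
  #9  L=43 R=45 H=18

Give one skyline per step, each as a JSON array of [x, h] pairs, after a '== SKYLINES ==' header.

== SKYLINES ==
[[19,20],[21,0]]
[[19,20],[21,0],[28,20],[33,0]]
[[19,20],[21,0],[28,20],[33,0],[41,18],[43,0]]
[[13,16],[19,20],[21,16],[27,0],[28,20],[33,0],[41,18],[43,0]]
[[13,16],[19,20],[21,18],[28,20],[33,18],[43,0]]
[[13,16],[19,20],[21,18],[28,20],[33,18],[43,0]]
[[13,18],[19,20],[21,18],[28,20],[33,18],[43,0]]
[[13,18],[19,20],[21,18],[28,20],[33,18],[43,0]]
[[13,18],[19,20],[21,18],[28,20],[33,18],[45,0]]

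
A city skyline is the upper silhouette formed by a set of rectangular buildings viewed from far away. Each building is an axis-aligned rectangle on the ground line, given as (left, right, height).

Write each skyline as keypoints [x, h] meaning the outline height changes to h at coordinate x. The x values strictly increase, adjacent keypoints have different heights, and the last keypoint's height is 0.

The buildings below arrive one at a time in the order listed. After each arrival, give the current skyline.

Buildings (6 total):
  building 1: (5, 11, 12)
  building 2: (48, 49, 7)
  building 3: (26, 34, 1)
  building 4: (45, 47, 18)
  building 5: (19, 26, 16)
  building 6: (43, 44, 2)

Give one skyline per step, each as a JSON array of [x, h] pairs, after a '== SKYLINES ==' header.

== SKYLINES ==
[[5,12],[11,0]]
[[5,12],[11,0],[48,7],[49,0]]
[[5,12],[11,0],[26,1],[34,0],[48,7],[49,0]]
[[5,12],[11,0],[26,1],[34,0],[45,18],[47,0],[48,7],[49,0]]
[[5,12],[11,0],[19,16],[26,1],[34,0],[45,18],[47,0],[48,7],[49,0]]
[[5,12],[11,0],[19,16],[26,1],[34,0],[43,2],[44,0],[45,18],[47,0],[48,7],[49,0]]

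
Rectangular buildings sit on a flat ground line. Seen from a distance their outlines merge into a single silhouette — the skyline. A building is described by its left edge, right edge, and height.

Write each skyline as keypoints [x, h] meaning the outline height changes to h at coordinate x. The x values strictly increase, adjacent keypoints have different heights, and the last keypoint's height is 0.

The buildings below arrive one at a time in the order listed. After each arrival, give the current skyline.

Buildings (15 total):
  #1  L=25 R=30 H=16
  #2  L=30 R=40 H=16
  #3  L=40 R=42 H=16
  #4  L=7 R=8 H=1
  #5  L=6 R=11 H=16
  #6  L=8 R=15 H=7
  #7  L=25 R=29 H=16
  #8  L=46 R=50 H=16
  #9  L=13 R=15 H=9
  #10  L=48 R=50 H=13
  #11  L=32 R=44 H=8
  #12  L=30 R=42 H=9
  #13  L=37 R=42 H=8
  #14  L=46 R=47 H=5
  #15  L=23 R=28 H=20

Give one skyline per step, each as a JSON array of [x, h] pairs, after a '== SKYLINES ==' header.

== SKYLINES ==
[[25,16],[30,0]]
[[25,16],[40,0]]
[[25,16],[42,0]]
[[7,1],[8,0],[25,16],[42,0]]
[[6,16],[11,0],[25,16],[42,0]]
[[6,16],[11,7],[15,0],[25,16],[42,0]]
[[6,16],[11,7],[15,0],[25,16],[42,0]]
[[6,16],[11,7],[15,0],[25,16],[42,0],[46,16],[50,0]]
[[6,16],[11,7],[13,9],[15,0],[25,16],[42,0],[46,16],[50,0]]
[[6,16],[11,7],[13,9],[15,0],[25,16],[42,0],[46,16],[50,0]]
[[6,16],[11,7],[13,9],[15,0],[25,16],[42,8],[44,0],[46,16],[50,0]]
[[6,16],[11,7],[13,9],[15,0],[25,16],[42,8],[44,0],[46,16],[50,0]]
[[6,16],[11,7],[13,9],[15,0],[25,16],[42,8],[44,0],[46,16],[50,0]]
[[6,16],[11,7],[13,9],[15,0],[25,16],[42,8],[44,0],[46,16],[50,0]]
[[6,16],[11,7],[13,9],[15,0],[23,20],[28,16],[42,8],[44,0],[46,16],[50,0]]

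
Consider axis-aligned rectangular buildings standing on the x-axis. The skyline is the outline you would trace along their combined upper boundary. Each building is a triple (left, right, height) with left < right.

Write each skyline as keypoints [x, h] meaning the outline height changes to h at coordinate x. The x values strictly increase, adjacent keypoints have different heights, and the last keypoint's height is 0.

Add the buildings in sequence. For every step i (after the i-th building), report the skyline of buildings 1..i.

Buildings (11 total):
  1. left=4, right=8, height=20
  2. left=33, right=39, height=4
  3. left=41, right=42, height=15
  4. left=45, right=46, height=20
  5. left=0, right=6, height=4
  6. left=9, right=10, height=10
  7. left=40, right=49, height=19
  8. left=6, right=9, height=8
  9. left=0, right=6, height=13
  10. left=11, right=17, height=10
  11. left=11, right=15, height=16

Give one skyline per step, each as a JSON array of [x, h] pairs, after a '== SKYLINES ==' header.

== SKYLINES ==
[[4,20],[8,0]]
[[4,20],[8,0],[33,4],[39,0]]
[[4,20],[8,0],[33,4],[39,0],[41,15],[42,0]]
[[4,20],[8,0],[33,4],[39,0],[41,15],[42,0],[45,20],[46,0]]
[[0,4],[4,20],[8,0],[33,4],[39,0],[41,15],[42,0],[45,20],[46,0]]
[[0,4],[4,20],[8,0],[9,10],[10,0],[33,4],[39,0],[41,15],[42,0],[45,20],[46,0]]
[[0,4],[4,20],[8,0],[9,10],[10,0],[33,4],[39,0],[40,19],[45,20],[46,19],[49,0]]
[[0,4],[4,20],[8,8],[9,10],[10,0],[33,4],[39,0],[40,19],[45,20],[46,19],[49,0]]
[[0,13],[4,20],[8,8],[9,10],[10,0],[33,4],[39,0],[40,19],[45,20],[46,19],[49,0]]
[[0,13],[4,20],[8,8],[9,10],[10,0],[11,10],[17,0],[33,4],[39,0],[40,19],[45,20],[46,19],[49,0]]
[[0,13],[4,20],[8,8],[9,10],[10,0],[11,16],[15,10],[17,0],[33,4],[39,0],[40,19],[45,20],[46,19],[49,0]]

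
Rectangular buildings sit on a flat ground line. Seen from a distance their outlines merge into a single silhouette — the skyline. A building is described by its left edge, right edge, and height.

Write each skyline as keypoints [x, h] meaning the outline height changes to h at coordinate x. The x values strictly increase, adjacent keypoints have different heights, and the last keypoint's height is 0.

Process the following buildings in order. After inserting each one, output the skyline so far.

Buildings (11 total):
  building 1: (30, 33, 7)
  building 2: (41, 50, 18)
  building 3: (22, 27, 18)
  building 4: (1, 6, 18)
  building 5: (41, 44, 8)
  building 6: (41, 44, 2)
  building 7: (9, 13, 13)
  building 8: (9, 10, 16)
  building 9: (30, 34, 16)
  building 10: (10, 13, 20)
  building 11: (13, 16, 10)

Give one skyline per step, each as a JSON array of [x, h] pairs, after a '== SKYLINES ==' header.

== SKYLINES ==
[[30,7],[33,0]]
[[30,7],[33,0],[41,18],[50,0]]
[[22,18],[27,0],[30,7],[33,0],[41,18],[50,0]]
[[1,18],[6,0],[22,18],[27,0],[30,7],[33,0],[41,18],[50,0]]
[[1,18],[6,0],[22,18],[27,0],[30,7],[33,0],[41,18],[50,0]]
[[1,18],[6,0],[22,18],[27,0],[30,7],[33,0],[41,18],[50,0]]
[[1,18],[6,0],[9,13],[13,0],[22,18],[27,0],[30,7],[33,0],[41,18],[50,0]]
[[1,18],[6,0],[9,16],[10,13],[13,0],[22,18],[27,0],[30,7],[33,0],[41,18],[50,0]]
[[1,18],[6,0],[9,16],[10,13],[13,0],[22,18],[27,0],[30,16],[34,0],[41,18],[50,0]]
[[1,18],[6,0],[9,16],[10,20],[13,0],[22,18],[27,0],[30,16],[34,0],[41,18],[50,0]]
[[1,18],[6,0],[9,16],[10,20],[13,10],[16,0],[22,18],[27,0],[30,16],[34,0],[41,18],[50,0]]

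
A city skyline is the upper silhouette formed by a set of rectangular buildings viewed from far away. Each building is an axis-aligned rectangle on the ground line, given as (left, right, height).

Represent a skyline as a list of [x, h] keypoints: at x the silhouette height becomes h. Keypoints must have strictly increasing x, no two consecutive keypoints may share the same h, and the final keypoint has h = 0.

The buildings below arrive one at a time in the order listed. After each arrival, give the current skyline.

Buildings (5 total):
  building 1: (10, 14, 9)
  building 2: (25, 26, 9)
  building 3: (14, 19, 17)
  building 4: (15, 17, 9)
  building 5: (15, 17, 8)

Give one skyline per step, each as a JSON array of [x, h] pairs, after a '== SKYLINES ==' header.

== SKYLINES ==
[[10,9],[14,0]]
[[10,9],[14,0],[25,9],[26,0]]
[[10,9],[14,17],[19,0],[25,9],[26,0]]
[[10,9],[14,17],[19,0],[25,9],[26,0]]
[[10,9],[14,17],[19,0],[25,9],[26,0]]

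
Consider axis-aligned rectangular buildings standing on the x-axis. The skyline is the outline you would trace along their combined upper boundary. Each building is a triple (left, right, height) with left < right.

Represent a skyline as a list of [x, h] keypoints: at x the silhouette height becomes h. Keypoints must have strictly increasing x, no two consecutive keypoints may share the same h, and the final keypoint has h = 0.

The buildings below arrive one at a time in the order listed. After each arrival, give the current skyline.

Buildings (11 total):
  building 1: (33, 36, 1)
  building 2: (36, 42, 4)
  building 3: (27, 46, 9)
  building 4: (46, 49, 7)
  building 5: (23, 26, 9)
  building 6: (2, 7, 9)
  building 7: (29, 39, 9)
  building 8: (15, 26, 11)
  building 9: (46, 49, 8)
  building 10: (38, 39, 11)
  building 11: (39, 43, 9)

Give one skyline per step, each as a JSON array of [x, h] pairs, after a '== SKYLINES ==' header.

== SKYLINES ==
[[33,1],[36,0]]
[[33,1],[36,4],[42,0]]
[[27,9],[46,0]]
[[27,9],[46,7],[49,0]]
[[23,9],[26,0],[27,9],[46,7],[49,0]]
[[2,9],[7,0],[23,9],[26,0],[27,9],[46,7],[49,0]]
[[2,9],[7,0],[23,9],[26,0],[27,9],[46,7],[49,0]]
[[2,9],[7,0],[15,11],[26,0],[27,9],[46,7],[49,0]]
[[2,9],[7,0],[15,11],[26,0],[27,9],[46,8],[49,0]]
[[2,9],[7,0],[15,11],[26,0],[27,9],[38,11],[39,9],[46,8],[49,0]]
[[2,9],[7,0],[15,11],[26,0],[27,9],[38,11],[39,9],[46,8],[49,0]]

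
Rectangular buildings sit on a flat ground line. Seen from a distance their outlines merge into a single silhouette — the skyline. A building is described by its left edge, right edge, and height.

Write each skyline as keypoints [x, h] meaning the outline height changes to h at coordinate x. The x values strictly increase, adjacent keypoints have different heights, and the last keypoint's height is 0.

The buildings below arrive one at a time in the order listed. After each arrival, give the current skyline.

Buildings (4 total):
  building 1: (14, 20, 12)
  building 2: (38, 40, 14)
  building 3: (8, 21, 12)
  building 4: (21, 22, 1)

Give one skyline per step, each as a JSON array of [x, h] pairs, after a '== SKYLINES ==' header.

== SKYLINES ==
[[14,12],[20,0]]
[[14,12],[20,0],[38,14],[40,0]]
[[8,12],[21,0],[38,14],[40,0]]
[[8,12],[21,1],[22,0],[38,14],[40,0]]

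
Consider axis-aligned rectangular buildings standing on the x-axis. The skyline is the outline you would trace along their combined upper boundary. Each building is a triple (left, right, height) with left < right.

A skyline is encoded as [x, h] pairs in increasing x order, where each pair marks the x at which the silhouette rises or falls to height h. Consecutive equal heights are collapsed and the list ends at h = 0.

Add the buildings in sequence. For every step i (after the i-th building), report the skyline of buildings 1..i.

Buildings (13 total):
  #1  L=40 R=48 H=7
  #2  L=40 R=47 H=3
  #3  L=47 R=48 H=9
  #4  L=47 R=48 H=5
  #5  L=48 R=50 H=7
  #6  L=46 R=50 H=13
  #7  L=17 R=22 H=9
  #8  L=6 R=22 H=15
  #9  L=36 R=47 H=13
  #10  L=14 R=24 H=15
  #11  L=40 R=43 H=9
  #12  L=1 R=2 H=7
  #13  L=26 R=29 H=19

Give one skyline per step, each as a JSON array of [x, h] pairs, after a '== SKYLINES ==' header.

== SKYLINES ==
[[40,7],[48,0]]
[[40,7],[48,0]]
[[40,7],[47,9],[48,0]]
[[40,7],[47,9],[48,0]]
[[40,7],[47,9],[48,7],[50,0]]
[[40,7],[46,13],[50,0]]
[[17,9],[22,0],[40,7],[46,13],[50,0]]
[[6,15],[22,0],[40,7],[46,13],[50,0]]
[[6,15],[22,0],[36,13],[50,0]]
[[6,15],[24,0],[36,13],[50,0]]
[[6,15],[24,0],[36,13],[50,0]]
[[1,7],[2,0],[6,15],[24,0],[36,13],[50,0]]
[[1,7],[2,0],[6,15],[24,0],[26,19],[29,0],[36,13],[50,0]]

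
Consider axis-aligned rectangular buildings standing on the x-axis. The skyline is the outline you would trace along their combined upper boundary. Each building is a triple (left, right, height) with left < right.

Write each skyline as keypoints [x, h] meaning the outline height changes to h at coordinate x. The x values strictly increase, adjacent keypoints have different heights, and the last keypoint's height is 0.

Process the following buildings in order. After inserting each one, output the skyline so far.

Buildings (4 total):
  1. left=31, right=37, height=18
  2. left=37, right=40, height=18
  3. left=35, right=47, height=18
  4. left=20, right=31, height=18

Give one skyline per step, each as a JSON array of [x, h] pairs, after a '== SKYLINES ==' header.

== SKYLINES ==
[[31,18],[37,0]]
[[31,18],[40,0]]
[[31,18],[47,0]]
[[20,18],[47,0]]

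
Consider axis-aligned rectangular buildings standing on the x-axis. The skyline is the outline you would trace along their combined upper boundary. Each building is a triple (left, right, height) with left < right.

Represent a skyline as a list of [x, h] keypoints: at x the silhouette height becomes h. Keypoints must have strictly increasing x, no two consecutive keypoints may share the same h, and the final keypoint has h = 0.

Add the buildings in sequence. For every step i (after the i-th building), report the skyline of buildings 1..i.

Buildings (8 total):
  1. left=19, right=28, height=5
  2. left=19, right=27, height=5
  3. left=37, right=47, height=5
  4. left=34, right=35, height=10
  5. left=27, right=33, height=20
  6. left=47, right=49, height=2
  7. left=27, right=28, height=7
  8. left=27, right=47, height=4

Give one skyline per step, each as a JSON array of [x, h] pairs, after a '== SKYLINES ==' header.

== SKYLINES ==
[[19,5],[28,0]]
[[19,5],[28,0]]
[[19,5],[28,0],[37,5],[47,0]]
[[19,5],[28,0],[34,10],[35,0],[37,5],[47,0]]
[[19,5],[27,20],[33,0],[34,10],[35,0],[37,5],[47,0]]
[[19,5],[27,20],[33,0],[34,10],[35,0],[37,5],[47,2],[49,0]]
[[19,5],[27,20],[33,0],[34,10],[35,0],[37,5],[47,2],[49,0]]
[[19,5],[27,20],[33,4],[34,10],[35,4],[37,5],[47,2],[49,0]]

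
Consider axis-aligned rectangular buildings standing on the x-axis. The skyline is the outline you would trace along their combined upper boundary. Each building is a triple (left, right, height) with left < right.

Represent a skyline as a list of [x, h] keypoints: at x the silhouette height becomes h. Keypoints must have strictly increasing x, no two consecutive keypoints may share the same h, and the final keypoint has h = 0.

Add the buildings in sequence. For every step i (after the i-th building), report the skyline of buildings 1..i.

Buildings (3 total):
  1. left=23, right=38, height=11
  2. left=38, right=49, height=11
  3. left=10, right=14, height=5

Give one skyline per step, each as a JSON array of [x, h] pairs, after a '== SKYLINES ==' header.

== SKYLINES ==
[[23,11],[38,0]]
[[23,11],[49,0]]
[[10,5],[14,0],[23,11],[49,0]]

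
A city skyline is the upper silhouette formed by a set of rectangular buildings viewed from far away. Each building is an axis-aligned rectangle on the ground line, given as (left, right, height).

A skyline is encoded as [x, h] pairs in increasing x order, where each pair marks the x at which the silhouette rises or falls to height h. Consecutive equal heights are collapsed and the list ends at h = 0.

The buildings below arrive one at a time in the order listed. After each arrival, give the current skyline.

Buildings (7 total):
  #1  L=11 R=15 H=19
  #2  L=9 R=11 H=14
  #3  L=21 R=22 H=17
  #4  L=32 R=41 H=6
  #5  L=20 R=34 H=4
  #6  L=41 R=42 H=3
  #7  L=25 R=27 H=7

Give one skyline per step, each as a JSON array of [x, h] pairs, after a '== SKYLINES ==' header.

== SKYLINES ==
[[11,19],[15,0]]
[[9,14],[11,19],[15,0]]
[[9,14],[11,19],[15,0],[21,17],[22,0]]
[[9,14],[11,19],[15,0],[21,17],[22,0],[32,6],[41,0]]
[[9,14],[11,19],[15,0],[20,4],[21,17],[22,4],[32,6],[41,0]]
[[9,14],[11,19],[15,0],[20,4],[21,17],[22,4],[32,6],[41,3],[42,0]]
[[9,14],[11,19],[15,0],[20,4],[21,17],[22,4],[25,7],[27,4],[32,6],[41,3],[42,0]]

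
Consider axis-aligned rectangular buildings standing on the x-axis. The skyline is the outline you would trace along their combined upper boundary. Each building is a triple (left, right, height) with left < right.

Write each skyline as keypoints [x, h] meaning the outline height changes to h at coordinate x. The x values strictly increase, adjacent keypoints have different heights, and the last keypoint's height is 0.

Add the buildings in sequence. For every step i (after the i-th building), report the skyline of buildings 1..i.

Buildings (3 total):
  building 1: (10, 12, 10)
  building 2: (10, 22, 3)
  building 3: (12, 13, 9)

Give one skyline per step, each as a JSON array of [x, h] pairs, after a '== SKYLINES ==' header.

== SKYLINES ==
[[10,10],[12,0]]
[[10,10],[12,3],[22,0]]
[[10,10],[12,9],[13,3],[22,0]]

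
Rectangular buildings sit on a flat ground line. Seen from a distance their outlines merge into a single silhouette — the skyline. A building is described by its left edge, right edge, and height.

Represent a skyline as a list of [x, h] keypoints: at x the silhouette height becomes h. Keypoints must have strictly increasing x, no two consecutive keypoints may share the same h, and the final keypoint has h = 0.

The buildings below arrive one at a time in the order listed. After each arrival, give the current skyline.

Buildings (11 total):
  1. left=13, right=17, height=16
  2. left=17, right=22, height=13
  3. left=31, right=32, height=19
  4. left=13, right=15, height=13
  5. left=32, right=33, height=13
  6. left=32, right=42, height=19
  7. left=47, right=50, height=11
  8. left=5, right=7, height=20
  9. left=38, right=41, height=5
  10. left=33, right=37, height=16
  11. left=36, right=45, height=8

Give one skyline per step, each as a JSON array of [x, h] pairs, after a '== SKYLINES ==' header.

== SKYLINES ==
[[13,16],[17,0]]
[[13,16],[17,13],[22,0]]
[[13,16],[17,13],[22,0],[31,19],[32,0]]
[[13,16],[17,13],[22,0],[31,19],[32,0]]
[[13,16],[17,13],[22,0],[31,19],[32,13],[33,0]]
[[13,16],[17,13],[22,0],[31,19],[42,0]]
[[13,16],[17,13],[22,0],[31,19],[42,0],[47,11],[50,0]]
[[5,20],[7,0],[13,16],[17,13],[22,0],[31,19],[42,0],[47,11],[50,0]]
[[5,20],[7,0],[13,16],[17,13],[22,0],[31,19],[42,0],[47,11],[50,0]]
[[5,20],[7,0],[13,16],[17,13],[22,0],[31,19],[42,0],[47,11],[50,0]]
[[5,20],[7,0],[13,16],[17,13],[22,0],[31,19],[42,8],[45,0],[47,11],[50,0]]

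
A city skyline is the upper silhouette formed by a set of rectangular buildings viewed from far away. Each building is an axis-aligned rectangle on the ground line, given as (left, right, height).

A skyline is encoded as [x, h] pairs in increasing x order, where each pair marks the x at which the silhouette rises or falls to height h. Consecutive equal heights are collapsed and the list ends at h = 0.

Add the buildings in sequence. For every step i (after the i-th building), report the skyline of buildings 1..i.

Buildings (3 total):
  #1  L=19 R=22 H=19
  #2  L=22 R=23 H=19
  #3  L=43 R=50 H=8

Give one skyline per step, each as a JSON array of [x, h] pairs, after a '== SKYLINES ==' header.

== SKYLINES ==
[[19,19],[22,0]]
[[19,19],[23,0]]
[[19,19],[23,0],[43,8],[50,0]]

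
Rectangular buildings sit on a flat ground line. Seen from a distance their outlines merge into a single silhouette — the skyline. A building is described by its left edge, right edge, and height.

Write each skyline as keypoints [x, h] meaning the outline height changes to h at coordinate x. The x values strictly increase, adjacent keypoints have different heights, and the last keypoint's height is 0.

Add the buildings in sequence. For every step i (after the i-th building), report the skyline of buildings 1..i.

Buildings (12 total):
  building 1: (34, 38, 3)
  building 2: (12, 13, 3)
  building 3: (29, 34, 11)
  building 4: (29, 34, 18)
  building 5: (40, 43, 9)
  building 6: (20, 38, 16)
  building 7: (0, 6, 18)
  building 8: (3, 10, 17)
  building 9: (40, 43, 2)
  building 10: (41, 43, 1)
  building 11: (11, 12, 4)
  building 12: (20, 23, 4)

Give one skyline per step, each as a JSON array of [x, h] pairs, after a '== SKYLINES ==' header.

== SKYLINES ==
[[34,3],[38,0]]
[[12,3],[13,0],[34,3],[38,0]]
[[12,3],[13,0],[29,11],[34,3],[38,0]]
[[12,3],[13,0],[29,18],[34,3],[38,0]]
[[12,3],[13,0],[29,18],[34,3],[38,0],[40,9],[43,0]]
[[12,3],[13,0],[20,16],[29,18],[34,16],[38,0],[40,9],[43,0]]
[[0,18],[6,0],[12,3],[13,0],[20,16],[29,18],[34,16],[38,0],[40,9],[43,0]]
[[0,18],[6,17],[10,0],[12,3],[13,0],[20,16],[29,18],[34,16],[38,0],[40,9],[43,0]]
[[0,18],[6,17],[10,0],[12,3],[13,0],[20,16],[29,18],[34,16],[38,0],[40,9],[43,0]]
[[0,18],[6,17],[10,0],[12,3],[13,0],[20,16],[29,18],[34,16],[38,0],[40,9],[43,0]]
[[0,18],[6,17],[10,0],[11,4],[12,3],[13,0],[20,16],[29,18],[34,16],[38,0],[40,9],[43,0]]
[[0,18],[6,17],[10,0],[11,4],[12,3],[13,0],[20,16],[29,18],[34,16],[38,0],[40,9],[43,0]]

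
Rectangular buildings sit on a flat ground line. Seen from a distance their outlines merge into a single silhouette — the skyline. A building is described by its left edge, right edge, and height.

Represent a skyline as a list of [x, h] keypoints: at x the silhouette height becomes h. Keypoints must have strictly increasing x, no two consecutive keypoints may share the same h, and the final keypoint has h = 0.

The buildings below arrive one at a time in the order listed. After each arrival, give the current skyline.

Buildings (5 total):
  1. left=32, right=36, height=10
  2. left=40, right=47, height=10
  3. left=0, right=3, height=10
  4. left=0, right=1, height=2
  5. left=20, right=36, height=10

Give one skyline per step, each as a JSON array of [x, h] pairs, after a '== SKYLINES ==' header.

== SKYLINES ==
[[32,10],[36,0]]
[[32,10],[36,0],[40,10],[47,0]]
[[0,10],[3,0],[32,10],[36,0],[40,10],[47,0]]
[[0,10],[3,0],[32,10],[36,0],[40,10],[47,0]]
[[0,10],[3,0],[20,10],[36,0],[40,10],[47,0]]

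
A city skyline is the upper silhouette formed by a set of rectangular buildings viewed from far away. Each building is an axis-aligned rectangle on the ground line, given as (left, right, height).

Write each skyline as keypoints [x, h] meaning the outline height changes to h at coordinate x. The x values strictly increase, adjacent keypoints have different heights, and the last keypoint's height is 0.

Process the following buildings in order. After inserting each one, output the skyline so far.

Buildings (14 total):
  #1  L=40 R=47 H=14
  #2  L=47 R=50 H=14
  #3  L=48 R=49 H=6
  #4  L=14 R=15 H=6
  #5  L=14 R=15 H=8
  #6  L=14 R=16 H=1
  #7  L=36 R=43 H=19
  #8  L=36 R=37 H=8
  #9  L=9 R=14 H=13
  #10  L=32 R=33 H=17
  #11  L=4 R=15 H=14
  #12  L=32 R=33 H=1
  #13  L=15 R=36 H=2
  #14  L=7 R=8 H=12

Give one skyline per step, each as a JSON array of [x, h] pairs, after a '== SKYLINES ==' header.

== SKYLINES ==
[[40,14],[47,0]]
[[40,14],[50,0]]
[[40,14],[50,0]]
[[14,6],[15,0],[40,14],[50,0]]
[[14,8],[15,0],[40,14],[50,0]]
[[14,8],[15,1],[16,0],[40,14],[50,0]]
[[14,8],[15,1],[16,0],[36,19],[43,14],[50,0]]
[[14,8],[15,1],[16,0],[36,19],[43,14],[50,0]]
[[9,13],[14,8],[15,1],[16,0],[36,19],[43,14],[50,0]]
[[9,13],[14,8],[15,1],[16,0],[32,17],[33,0],[36,19],[43,14],[50,0]]
[[4,14],[15,1],[16,0],[32,17],[33,0],[36,19],[43,14],[50,0]]
[[4,14],[15,1],[16,0],[32,17],[33,0],[36,19],[43,14],[50,0]]
[[4,14],[15,2],[32,17],[33,2],[36,19],[43,14],[50,0]]
[[4,14],[15,2],[32,17],[33,2],[36,19],[43,14],[50,0]]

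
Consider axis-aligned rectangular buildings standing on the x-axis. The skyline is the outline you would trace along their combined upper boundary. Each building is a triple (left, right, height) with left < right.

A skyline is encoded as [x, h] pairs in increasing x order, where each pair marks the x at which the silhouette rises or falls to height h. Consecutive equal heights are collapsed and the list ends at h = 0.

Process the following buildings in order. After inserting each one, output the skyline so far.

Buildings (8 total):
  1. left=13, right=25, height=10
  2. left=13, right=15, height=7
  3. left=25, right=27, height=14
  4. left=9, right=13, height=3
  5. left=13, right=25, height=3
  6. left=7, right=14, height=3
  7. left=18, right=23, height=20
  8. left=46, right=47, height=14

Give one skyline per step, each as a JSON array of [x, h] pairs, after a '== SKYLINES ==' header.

== SKYLINES ==
[[13,10],[25,0]]
[[13,10],[25,0]]
[[13,10],[25,14],[27,0]]
[[9,3],[13,10],[25,14],[27,0]]
[[9,3],[13,10],[25,14],[27,0]]
[[7,3],[13,10],[25,14],[27,0]]
[[7,3],[13,10],[18,20],[23,10],[25,14],[27,0]]
[[7,3],[13,10],[18,20],[23,10],[25,14],[27,0],[46,14],[47,0]]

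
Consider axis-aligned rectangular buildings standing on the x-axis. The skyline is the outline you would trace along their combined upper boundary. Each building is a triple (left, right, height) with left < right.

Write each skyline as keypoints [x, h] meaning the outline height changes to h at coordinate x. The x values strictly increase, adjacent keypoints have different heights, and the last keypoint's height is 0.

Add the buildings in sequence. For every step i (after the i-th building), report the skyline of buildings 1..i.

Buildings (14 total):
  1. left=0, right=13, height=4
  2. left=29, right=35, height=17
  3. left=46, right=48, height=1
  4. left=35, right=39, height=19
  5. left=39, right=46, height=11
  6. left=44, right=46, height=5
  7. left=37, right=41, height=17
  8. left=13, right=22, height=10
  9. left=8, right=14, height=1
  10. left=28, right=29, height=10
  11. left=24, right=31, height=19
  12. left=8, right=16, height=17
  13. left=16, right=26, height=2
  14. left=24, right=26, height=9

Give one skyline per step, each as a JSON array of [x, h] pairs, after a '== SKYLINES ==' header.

== SKYLINES ==
[[0,4],[13,0]]
[[0,4],[13,0],[29,17],[35,0]]
[[0,4],[13,0],[29,17],[35,0],[46,1],[48,0]]
[[0,4],[13,0],[29,17],[35,19],[39,0],[46,1],[48,0]]
[[0,4],[13,0],[29,17],[35,19],[39,11],[46,1],[48,0]]
[[0,4],[13,0],[29,17],[35,19],[39,11],[46,1],[48,0]]
[[0,4],[13,0],[29,17],[35,19],[39,17],[41,11],[46,1],[48,0]]
[[0,4],[13,10],[22,0],[29,17],[35,19],[39,17],[41,11],[46,1],[48,0]]
[[0,4],[13,10],[22,0],[29,17],[35,19],[39,17],[41,11],[46,1],[48,0]]
[[0,4],[13,10],[22,0],[28,10],[29,17],[35,19],[39,17],[41,11],[46,1],[48,0]]
[[0,4],[13,10],[22,0],[24,19],[31,17],[35,19],[39,17],[41,11],[46,1],[48,0]]
[[0,4],[8,17],[16,10],[22,0],[24,19],[31,17],[35,19],[39,17],[41,11],[46,1],[48,0]]
[[0,4],[8,17],[16,10],[22,2],[24,19],[31,17],[35,19],[39,17],[41,11],[46,1],[48,0]]
[[0,4],[8,17],[16,10],[22,2],[24,19],[31,17],[35,19],[39,17],[41,11],[46,1],[48,0]]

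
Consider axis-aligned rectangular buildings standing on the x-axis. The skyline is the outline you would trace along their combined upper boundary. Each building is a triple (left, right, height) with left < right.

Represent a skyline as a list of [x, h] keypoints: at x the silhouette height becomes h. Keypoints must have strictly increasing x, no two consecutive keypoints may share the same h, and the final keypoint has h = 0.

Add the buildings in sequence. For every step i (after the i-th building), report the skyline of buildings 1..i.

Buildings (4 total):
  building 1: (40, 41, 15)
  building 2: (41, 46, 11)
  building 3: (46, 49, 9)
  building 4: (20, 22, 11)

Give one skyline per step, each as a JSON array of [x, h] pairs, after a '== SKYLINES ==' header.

== SKYLINES ==
[[40,15],[41,0]]
[[40,15],[41,11],[46,0]]
[[40,15],[41,11],[46,9],[49,0]]
[[20,11],[22,0],[40,15],[41,11],[46,9],[49,0]]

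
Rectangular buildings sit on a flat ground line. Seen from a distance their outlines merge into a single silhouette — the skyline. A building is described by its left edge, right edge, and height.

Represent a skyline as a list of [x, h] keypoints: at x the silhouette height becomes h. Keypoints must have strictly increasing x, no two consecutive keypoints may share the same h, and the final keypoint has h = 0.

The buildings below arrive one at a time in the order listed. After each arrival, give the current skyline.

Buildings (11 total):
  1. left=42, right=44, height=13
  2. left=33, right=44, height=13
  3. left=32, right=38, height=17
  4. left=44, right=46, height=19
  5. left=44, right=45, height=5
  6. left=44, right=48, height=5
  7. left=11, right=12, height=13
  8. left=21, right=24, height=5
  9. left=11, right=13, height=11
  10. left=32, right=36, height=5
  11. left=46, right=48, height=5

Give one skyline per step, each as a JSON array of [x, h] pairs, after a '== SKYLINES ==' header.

== SKYLINES ==
[[42,13],[44,0]]
[[33,13],[44,0]]
[[32,17],[38,13],[44,0]]
[[32,17],[38,13],[44,19],[46,0]]
[[32,17],[38,13],[44,19],[46,0]]
[[32,17],[38,13],[44,19],[46,5],[48,0]]
[[11,13],[12,0],[32,17],[38,13],[44,19],[46,5],[48,0]]
[[11,13],[12,0],[21,5],[24,0],[32,17],[38,13],[44,19],[46,5],[48,0]]
[[11,13],[12,11],[13,0],[21,5],[24,0],[32,17],[38,13],[44,19],[46,5],[48,0]]
[[11,13],[12,11],[13,0],[21,5],[24,0],[32,17],[38,13],[44,19],[46,5],[48,0]]
[[11,13],[12,11],[13,0],[21,5],[24,0],[32,17],[38,13],[44,19],[46,5],[48,0]]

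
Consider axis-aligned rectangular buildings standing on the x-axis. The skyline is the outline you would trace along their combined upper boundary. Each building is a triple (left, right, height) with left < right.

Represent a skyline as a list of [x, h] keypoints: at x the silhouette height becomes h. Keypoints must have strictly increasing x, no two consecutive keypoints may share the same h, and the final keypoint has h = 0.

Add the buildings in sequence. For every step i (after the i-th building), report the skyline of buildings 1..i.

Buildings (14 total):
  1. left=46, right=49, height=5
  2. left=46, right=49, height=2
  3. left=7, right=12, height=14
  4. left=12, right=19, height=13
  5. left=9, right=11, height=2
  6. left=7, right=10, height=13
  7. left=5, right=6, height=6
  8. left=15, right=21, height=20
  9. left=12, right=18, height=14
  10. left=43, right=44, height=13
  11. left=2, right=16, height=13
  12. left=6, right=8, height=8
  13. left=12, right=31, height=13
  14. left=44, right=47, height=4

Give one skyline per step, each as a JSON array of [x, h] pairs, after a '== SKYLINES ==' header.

== SKYLINES ==
[[46,5],[49,0]]
[[46,5],[49,0]]
[[7,14],[12,0],[46,5],[49,0]]
[[7,14],[12,13],[19,0],[46,5],[49,0]]
[[7,14],[12,13],[19,0],[46,5],[49,0]]
[[7,14],[12,13],[19,0],[46,5],[49,0]]
[[5,6],[6,0],[7,14],[12,13],[19,0],[46,5],[49,0]]
[[5,6],[6,0],[7,14],[12,13],[15,20],[21,0],[46,5],[49,0]]
[[5,6],[6,0],[7,14],[15,20],[21,0],[46,5],[49,0]]
[[5,6],[6,0],[7,14],[15,20],[21,0],[43,13],[44,0],[46,5],[49,0]]
[[2,13],[7,14],[15,20],[21,0],[43,13],[44,0],[46,5],[49,0]]
[[2,13],[7,14],[15,20],[21,0],[43,13],[44,0],[46,5],[49,0]]
[[2,13],[7,14],[15,20],[21,13],[31,0],[43,13],[44,0],[46,5],[49,0]]
[[2,13],[7,14],[15,20],[21,13],[31,0],[43,13],[44,4],[46,5],[49,0]]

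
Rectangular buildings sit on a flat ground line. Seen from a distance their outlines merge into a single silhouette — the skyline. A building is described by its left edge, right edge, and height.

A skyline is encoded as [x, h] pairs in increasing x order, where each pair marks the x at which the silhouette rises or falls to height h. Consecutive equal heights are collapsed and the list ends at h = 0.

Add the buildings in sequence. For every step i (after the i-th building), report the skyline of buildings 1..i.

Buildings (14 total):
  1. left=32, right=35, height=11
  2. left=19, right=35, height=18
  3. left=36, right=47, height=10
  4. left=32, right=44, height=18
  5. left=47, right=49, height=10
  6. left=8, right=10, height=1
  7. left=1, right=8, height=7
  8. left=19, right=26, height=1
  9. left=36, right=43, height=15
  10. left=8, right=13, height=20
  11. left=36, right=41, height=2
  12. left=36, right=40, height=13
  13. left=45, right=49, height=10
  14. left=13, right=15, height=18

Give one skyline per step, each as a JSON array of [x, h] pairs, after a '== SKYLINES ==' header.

== SKYLINES ==
[[32,11],[35,0]]
[[19,18],[35,0]]
[[19,18],[35,0],[36,10],[47,0]]
[[19,18],[44,10],[47,0]]
[[19,18],[44,10],[49,0]]
[[8,1],[10,0],[19,18],[44,10],[49,0]]
[[1,7],[8,1],[10,0],[19,18],[44,10],[49,0]]
[[1,7],[8,1],[10,0],[19,18],[44,10],[49,0]]
[[1,7],[8,1],[10,0],[19,18],[44,10],[49,0]]
[[1,7],[8,20],[13,0],[19,18],[44,10],[49,0]]
[[1,7],[8,20],[13,0],[19,18],[44,10],[49,0]]
[[1,7],[8,20],[13,0],[19,18],[44,10],[49,0]]
[[1,7],[8,20],[13,0],[19,18],[44,10],[49,0]]
[[1,7],[8,20],[13,18],[15,0],[19,18],[44,10],[49,0]]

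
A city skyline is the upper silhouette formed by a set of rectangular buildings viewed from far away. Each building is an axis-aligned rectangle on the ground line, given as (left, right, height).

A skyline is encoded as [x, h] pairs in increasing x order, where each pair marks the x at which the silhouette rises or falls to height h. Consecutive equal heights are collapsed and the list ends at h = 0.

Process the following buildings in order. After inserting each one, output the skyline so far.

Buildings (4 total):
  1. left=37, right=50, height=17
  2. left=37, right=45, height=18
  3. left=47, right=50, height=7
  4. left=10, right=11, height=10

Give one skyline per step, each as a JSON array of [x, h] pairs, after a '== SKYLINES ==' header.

== SKYLINES ==
[[37,17],[50,0]]
[[37,18],[45,17],[50,0]]
[[37,18],[45,17],[50,0]]
[[10,10],[11,0],[37,18],[45,17],[50,0]]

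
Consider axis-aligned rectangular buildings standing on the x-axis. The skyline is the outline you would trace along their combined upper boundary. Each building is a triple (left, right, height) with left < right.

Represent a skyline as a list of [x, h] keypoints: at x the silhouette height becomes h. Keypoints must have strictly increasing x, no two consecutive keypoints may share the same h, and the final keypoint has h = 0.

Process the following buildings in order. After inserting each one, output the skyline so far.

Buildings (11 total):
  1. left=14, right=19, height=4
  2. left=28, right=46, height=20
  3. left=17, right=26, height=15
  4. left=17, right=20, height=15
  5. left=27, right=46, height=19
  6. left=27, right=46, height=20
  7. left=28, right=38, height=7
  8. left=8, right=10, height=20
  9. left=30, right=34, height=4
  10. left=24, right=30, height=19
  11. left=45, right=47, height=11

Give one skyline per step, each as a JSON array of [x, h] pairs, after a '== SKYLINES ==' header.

== SKYLINES ==
[[14,4],[19,0]]
[[14,4],[19,0],[28,20],[46,0]]
[[14,4],[17,15],[26,0],[28,20],[46,0]]
[[14,4],[17,15],[26,0],[28,20],[46,0]]
[[14,4],[17,15],[26,0],[27,19],[28,20],[46,0]]
[[14,4],[17,15],[26,0],[27,20],[46,0]]
[[14,4],[17,15],[26,0],[27,20],[46,0]]
[[8,20],[10,0],[14,4],[17,15],[26,0],[27,20],[46,0]]
[[8,20],[10,0],[14,4],[17,15],[26,0],[27,20],[46,0]]
[[8,20],[10,0],[14,4],[17,15],[24,19],[27,20],[46,0]]
[[8,20],[10,0],[14,4],[17,15],[24,19],[27,20],[46,11],[47,0]]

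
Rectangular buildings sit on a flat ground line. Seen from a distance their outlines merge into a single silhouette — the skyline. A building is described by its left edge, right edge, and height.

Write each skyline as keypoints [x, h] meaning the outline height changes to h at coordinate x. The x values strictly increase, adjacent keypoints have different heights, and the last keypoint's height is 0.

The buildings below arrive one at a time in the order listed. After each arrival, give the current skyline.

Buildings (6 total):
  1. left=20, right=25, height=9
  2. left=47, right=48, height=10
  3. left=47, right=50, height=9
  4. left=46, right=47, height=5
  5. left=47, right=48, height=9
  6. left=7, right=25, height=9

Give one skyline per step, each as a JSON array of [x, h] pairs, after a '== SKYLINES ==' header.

== SKYLINES ==
[[20,9],[25,0]]
[[20,9],[25,0],[47,10],[48,0]]
[[20,9],[25,0],[47,10],[48,9],[50,0]]
[[20,9],[25,0],[46,5],[47,10],[48,9],[50,0]]
[[20,9],[25,0],[46,5],[47,10],[48,9],[50,0]]
[[7,9],[25,0],[46,5],[47,10],[48,9],[50,0]]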